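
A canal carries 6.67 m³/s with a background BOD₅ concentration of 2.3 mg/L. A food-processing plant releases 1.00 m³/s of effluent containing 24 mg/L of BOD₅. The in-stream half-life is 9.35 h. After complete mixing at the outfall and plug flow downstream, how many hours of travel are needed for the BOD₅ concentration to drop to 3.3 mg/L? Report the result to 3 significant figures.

5.95 h

After mixing, C = (6.670·2.300 + 1.000·24.00) / 7.670 = 39.34/7.670 = 5.129 mg/L.
Half-life 9.35 h → k = ln 2 / 9.35 = 0.07413 h⁻¹ = 1.779 d⁻¹.
5.129·exp(−k·t) = 3.3 → t = ln(5.129/3.3)/k = 21420 s = 5.949 h.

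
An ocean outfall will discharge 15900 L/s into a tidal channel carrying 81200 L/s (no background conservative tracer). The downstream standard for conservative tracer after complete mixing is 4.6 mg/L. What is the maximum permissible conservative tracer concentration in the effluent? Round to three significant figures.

At the limit, (Qr·Cr + Qe·Cₑ)/(Qr + Qe) = 4.6:
Cₑ = (97100·4.6 − 81200·0) / 15900 = 28.09 mg/L.

28.1 mg/L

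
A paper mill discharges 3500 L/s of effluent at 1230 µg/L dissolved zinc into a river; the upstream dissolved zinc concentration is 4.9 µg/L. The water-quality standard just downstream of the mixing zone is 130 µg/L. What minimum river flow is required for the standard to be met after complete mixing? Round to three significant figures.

Set C_mix = 130: (Q·4.900 + 3500·1230) / (Q + 3500) = 130
→ Q = 3500·(1230 − 130)/(130 − 4.900) = 30780 L/s.

30800 L/s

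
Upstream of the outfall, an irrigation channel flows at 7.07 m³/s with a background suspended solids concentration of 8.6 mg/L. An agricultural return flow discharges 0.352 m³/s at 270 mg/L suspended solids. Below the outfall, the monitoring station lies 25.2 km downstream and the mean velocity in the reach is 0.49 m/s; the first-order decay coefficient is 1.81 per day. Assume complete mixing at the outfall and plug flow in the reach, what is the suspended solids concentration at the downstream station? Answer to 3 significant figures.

Conservation of mass: C = (7.070·8.600 + 0.3520·270.0) / 7.422 = 155.8/7.422 = 21.00 mg/L.
Travel time t = 25.2·1000 / 0.49 = 51430 s = 14.29 h.
After decay, C = 21.00 × e^(−kt) = 21.00 × 0.3405 = 7.149 mg/L.

7.15 mg/L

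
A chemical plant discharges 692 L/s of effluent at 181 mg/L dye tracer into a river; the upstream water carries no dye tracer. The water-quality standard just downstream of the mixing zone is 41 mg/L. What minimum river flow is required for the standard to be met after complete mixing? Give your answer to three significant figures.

Set C_mix = 41: (Q·0 + 692.0·181.0) / (Q + 692.0) = 41
→ Q = 692.0·(181.0 − 41)/(41 − 0) = 2363 L/s.

2360 L/s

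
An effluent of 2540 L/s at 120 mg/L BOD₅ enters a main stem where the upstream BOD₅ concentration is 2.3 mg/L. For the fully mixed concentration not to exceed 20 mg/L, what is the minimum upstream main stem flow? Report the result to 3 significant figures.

Set C_mix = 20: (Q·2.300 + 2540·120.0) / (Q + 2540) = 20
→ Q = 2540·(120.0 − 20)/(20 − 2.300) = 14350 L/s.

14400 L/s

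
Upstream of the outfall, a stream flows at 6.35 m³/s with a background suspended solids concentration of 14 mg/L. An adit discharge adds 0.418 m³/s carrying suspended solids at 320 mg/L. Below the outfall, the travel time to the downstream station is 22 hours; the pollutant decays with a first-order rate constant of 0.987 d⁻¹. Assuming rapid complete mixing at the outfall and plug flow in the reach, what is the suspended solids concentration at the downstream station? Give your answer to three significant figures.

Conservation of mass: C = (6.350·14.00 + 0.4180·320.0) / 6.768 = 222.7/6.768 = 32.90 mg/L.
After decay, C = 32.90 × e^(−kt) = 32.90 × 0.4046 = 13.31 mg/L.

13.3 mg/L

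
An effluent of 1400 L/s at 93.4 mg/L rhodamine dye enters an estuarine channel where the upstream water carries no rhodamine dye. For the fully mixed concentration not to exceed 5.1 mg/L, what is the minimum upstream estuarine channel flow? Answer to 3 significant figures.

24200 L/s

Set C_mix = 5.1: (Q·0 + 1400·93.40) / (Q + 1400) = 5.1
→ Q = 1400·(93.40 − 5.1)/(5.1 − 0) = 24240 L/s.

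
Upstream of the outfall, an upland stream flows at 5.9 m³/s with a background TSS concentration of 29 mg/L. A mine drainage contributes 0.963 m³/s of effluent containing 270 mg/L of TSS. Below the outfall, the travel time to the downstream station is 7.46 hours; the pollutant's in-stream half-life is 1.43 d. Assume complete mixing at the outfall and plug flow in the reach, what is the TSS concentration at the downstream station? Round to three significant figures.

Flow-weighted average: C = (5.900·29.00 + 0.9630·270.0) / 6.863 = 431.1/6.863 = 62.82 mg/L.
Half-life 1.43 d → k = ln 2 / 1.43 = 0.4847 d⁻¹.
Applying C = C₀e^(−kt): 62.82 × 0.8601 = 54.03 mg/L.

54.0 mg/L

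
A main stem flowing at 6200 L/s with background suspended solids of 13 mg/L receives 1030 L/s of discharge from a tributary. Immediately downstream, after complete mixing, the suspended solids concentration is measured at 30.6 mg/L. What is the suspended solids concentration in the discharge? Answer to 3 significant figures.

137 mg/L

Mass balance: 6200·13.00 + 1030·Cₑ = 7230·30.60
→ Cₑ = (7230·30.60 − 6200·13.00) / 1030 = 136.5 mg/L.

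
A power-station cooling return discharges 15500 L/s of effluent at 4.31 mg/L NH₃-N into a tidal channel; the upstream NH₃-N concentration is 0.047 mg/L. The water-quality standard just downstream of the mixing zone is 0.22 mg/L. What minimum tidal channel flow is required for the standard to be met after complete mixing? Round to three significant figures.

Set C_mix = 0.22: (Q·0.04700 + 15500·4.310) / (Q + 15500) = 0.22
→ Q = 15500·(4.310 − 0.22)/(0.22 − 0.04700) = 366400 L/s.

366000 L/s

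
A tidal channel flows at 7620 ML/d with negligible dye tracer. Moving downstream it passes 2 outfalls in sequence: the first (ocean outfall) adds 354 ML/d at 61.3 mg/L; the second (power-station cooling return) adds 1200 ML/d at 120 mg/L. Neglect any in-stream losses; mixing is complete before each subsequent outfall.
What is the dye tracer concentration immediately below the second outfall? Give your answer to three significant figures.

18.1 mg/L

After outfall 1: Q = 7620 + 354.0 = 7974 ML/d; C = (7620·0 + 354.0·61.30)/7974 = 2.721 mg/L.
After outfall 2: Q = 7974 + 1200 = 9174 ML/d; C = (7974·2.721 + 1200·120.0)/9174 = 18.06 mg/L.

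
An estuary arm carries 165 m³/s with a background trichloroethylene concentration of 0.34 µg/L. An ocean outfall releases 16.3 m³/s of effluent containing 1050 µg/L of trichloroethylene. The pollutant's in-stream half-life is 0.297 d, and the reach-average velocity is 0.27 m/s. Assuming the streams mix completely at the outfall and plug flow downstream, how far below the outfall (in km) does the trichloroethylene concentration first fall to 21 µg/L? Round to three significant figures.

15.1 km

Conservation of mass: C = (165.0·0.3400 + 16.30·1050) / 181.3 = 17170/181.3 = 94.71 µg/L.
Half-life 0.297 d → k = ln 2 / 0.297 = 2.334 d⁻¹.
Set 94.71·exp(−k·t) = 21 → t = ln(94.71/21)/k = 55760 s = 15.49 h.
Distance = v·t = 0.27·55760 = 15060 m = 15.06 km.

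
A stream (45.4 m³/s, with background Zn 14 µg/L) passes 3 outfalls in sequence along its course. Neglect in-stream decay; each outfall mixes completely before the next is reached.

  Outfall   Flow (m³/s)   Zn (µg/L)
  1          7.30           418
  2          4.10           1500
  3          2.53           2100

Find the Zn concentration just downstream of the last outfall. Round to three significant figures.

Outfall 1: combined Q = 52.70 m³/s; C = (45.40·14.00 + 7.300·418.0)/52.70 = 69.96 µg/L.
Outfall 2: combined Q = 56.80 m³/s; C = (52.70·69.96 + 4.100·1500)/56.80 = 173.2 µg/L.
Outfall 3: combined Q = 59.33 m³/s; C = (56.80·173.2 + 2.530·2100)/59.33 = 255.4 µg/L.

255 µg/L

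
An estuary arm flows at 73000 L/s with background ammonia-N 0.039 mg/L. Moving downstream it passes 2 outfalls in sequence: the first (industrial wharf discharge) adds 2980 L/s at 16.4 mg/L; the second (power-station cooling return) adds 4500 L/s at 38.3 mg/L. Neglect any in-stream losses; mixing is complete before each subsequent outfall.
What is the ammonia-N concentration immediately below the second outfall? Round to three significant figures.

2.78 mg/L

Below outfall 1: Q → 75980 L/s, C = (73000·0.03900 + 2980·16.40)/75980 = 0.6807 mg/L.
Below outfall 2: Q → 80480 L/s, C = (75980·0.6807 + 4500·38.30)/80480 = 2.784 mg/L.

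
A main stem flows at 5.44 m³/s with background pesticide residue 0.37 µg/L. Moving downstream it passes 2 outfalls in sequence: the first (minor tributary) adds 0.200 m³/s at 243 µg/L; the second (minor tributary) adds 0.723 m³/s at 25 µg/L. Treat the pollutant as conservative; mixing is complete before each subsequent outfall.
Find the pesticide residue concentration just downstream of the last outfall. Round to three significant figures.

After outfall 1: Q = 5.440 + 0.2000 = 5.640 m³/s; C = (5.440·0.3700 + 0.2000·243.0)/5.640 = 8.974 µg/L.
After outfall 2: Q = 5.640 + 0.7230 = 6.363 m³/s; C = (5.640·8.974 + 0.7230·25.00)/6.363 = 10.79 µg/L.

10.8 µg/L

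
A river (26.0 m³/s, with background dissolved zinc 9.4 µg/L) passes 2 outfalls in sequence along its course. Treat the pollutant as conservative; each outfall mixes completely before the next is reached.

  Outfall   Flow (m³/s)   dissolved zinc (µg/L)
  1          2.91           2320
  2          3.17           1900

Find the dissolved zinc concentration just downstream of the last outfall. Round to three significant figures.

406 µg/L

Below outfall 1: Q → 28.91 m³/s, C = (26.00·9.400 + 2.910·2320)/28.91 = 242.0 µg/L.
Below outfall 2: Q → 32.08 m³/s, C = (28.91·242.0 + 3.170·1900)/32.08 = 405.8 µg/L.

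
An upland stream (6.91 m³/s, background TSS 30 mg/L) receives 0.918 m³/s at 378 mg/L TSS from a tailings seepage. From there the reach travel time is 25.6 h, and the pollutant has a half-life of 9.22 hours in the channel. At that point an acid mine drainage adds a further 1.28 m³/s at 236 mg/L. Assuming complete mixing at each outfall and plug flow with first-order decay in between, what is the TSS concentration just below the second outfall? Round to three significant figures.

42.0 mg/L

Conservation of mass: C = (6.910·30.00 + 0.9180·378.0) / 7.828 = 554.3/7.828 = 70.81 mg/L; combined flow 7.828 m³/s.
Half-life 9.22 h → k = ln 2 / 9.22 = 0.07518 h⁻¹ = 1.804 d⁻¹.
After decay, C = 70.81 × e^(−kt) = 70.81 × 0.1459 = 10.33 mg/L.
Second outfall: C = (7.828·10.33 + 1.280·236.0)/9.108 = 42.05 mg/L.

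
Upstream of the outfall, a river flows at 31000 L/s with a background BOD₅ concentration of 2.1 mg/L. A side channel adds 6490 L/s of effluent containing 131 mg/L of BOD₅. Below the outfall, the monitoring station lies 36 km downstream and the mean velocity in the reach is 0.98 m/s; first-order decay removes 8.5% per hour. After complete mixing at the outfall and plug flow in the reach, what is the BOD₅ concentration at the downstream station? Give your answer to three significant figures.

9.86 mg/L

Mixed concentration C = ΣQC/ΣQ = (31000·2.100 + 6490·131.0) / 37490 = 915300/37490 = 24.41 mg/L.
Travel time t = 36·1000 / 0.98 = 36730 s = 10.20 h.
8.5%/h lost → k = −ln(1 − 0.085) = 0.08883 h⁻¹.
First-order decay: C = 24.41·exp(−k·t) = 24.41·0.4040 = 9.862 mg/L.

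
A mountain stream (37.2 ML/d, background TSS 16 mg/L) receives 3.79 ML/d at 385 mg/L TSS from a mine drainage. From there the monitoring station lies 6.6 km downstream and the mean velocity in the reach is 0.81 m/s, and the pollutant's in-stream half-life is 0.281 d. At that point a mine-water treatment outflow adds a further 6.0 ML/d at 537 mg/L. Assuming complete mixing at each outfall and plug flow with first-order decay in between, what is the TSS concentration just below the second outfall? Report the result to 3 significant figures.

103 mg/L

After mixing, C = (37.20·16.00 + 3.790·385.0) / 40.99 = 2054/40.99 = 50.12 mg/L; combined flow 40.99 ML/d.
Travel time t = 6.6·1000 / 0.81 = 8148 s = 2.263 h.
Half-life 0.281 d → k = ln 2 / 0.281 = 2.467 d⁻¹.
After decay, C = 50.12 × e^(−kt) = 50.12 × 0.7924 = 39.72 mg/L.
Second outfall: C = (40.99·39.72 + 6.000·537.0)/46.99 = 103.2 mg/L.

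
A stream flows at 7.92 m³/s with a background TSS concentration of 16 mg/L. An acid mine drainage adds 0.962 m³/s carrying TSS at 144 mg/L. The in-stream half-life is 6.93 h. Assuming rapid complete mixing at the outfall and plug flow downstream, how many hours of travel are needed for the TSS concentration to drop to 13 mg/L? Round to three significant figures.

8.32 h

Conservation of mass: C = (7.920·16.00 + 0.9620·144.0) / 8.882 = 265.2/8.882 = 29.86 mg/L.
Half-life 6.93 h → k = ln 2 / 6.93 = 0.1000 h⁻¹ = 2.401 d⁻¹.
29.86·exp(−k·t) = 13 → t = ln(29.86/13)/k = 29930 s = 8.315 h.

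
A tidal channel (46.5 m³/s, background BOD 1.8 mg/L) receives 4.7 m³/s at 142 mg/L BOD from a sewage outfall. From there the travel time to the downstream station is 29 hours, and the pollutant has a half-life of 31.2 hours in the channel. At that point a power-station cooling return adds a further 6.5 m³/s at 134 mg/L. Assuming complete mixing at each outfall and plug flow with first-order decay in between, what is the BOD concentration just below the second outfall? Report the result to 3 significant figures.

21.9 mg/L

Mass balance: C = (46.50·1.800 + 4.700·142.0) / 51.20 = 751.1/51.20 = 14.67 mg/L; combined flow 51.20 m³/s.
Half-life 31.2 h → k = ln 2 / 31.2 = 0.02222 h⁻¹ = 0.5332 d⁻¹.
Decay over the reach: 14.67·exp(−kt) = 14.67·0.5250 = 7.702 mg/L.
At the second outfall, C = (51.20·7.702 + 6.500·134.0) / (51.20 + 6.500) = 21.93 mg/L.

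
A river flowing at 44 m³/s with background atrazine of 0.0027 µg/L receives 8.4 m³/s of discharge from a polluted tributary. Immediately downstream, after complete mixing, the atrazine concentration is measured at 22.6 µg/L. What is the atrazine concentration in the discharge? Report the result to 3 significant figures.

Mass balance: 44.00·0.002700 + 8.400·Cₑ = 52.40·22.60
→ Cₑ = (52.40·22.60 − 44.00·0.002700) / 8.400 = 141.0 µg/L.

141 µg/L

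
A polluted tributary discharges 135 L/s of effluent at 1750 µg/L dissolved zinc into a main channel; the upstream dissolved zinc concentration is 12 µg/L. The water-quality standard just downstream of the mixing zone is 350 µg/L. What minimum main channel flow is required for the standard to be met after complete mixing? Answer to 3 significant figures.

Set C_mix = 350: (Q·12.00 + 135.0·1750) / (Q + 135.0) = 350
→ Q = 135.0·(1750 − 350)/(350 − 12.00) = 559.2 L/s.

559 L/s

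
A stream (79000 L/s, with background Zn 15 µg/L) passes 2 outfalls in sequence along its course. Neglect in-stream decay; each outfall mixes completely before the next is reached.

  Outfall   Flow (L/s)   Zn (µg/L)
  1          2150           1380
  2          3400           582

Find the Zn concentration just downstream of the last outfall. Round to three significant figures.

72.5 µg/L

Below outfall 1: Q → 81150 L/s, C = (79000·15.00 + 2150·1380)/81150 = 51.16 µg/L.
Below outfall 2: Q → 84550 L/s, C = (81150·51.16 + 3400·582.0)/84550 = 72.51 µg/L.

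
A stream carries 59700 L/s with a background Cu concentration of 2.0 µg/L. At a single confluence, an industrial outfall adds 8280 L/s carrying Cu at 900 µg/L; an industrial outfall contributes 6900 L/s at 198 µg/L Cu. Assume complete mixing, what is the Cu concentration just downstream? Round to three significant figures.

119 µg/L

After mixing, C = (59700·2.000 + 8280·900.0 + 6900·198.0) / 74880 = 8938000/74880 = 119.4 µg/L.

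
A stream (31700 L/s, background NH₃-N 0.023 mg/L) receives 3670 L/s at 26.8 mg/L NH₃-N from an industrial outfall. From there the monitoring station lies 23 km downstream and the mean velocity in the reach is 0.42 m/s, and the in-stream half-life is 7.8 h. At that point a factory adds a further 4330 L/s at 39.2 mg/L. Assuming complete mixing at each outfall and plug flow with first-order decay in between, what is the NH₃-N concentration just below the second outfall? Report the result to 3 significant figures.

Conservation of mass: C = (31700·0.02300 + 3670·26.80) / 35370 = 99090/35370 = 2.801 mg/L; combined flow 35370 L/s.
Travel time t = 23·1000 / 0.42 = 54760 s = 15.21 h.
Half-life 7.8 h → k = ln 2 / 7.8 = 0.08887 h⁻¹ = 2.133 d⁻¹.
Applying C = C₀e^(−kt): 2.801 × 0.2588 = 0.7249 mg/L.
At the second outfall, C = (35370·0.7249 + 4330·39.20) / (35370 + 4330) = 4.921 mg/L.

4.92 mg/L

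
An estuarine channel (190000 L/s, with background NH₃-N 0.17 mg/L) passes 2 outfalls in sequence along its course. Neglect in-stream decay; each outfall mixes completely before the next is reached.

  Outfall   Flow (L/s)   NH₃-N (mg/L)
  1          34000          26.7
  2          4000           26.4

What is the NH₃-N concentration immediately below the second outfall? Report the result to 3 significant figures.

4.59 mg/L

Outfall 1: combined Q = 224000 L/s; C = (190000·0.1700 + 34000·26.70)/224000 = 4.197 mg/L.
Outfall 2: combined Q = 228000 L/s; C = (224000·4.197 + 4000·26.40)/228000 = 4.586 mg/L.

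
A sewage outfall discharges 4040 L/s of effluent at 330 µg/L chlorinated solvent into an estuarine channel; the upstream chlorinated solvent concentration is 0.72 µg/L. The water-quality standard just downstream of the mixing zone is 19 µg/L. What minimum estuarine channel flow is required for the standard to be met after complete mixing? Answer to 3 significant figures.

Set C_mix = 19: (Q·0.7200 + 4040·330.0) / (Q + 4040) = 19
→ Q = 4040·(330.0 − 19)/(19 − 0.7200) = 68730 L/s.

68700 L/s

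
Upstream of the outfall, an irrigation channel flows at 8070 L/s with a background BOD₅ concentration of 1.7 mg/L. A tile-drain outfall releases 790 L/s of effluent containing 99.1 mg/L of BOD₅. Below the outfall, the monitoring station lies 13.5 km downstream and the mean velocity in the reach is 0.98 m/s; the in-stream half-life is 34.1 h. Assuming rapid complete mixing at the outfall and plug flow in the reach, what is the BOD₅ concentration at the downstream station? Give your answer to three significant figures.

9.61 mg/L

Conservation of mass: C = (8070·1.700 + 790.0·99.10) / 8860 = 92010/8860 = 10.38 mg/L.
Travel time t = 13.5·1000 / 0.98 = 13780 s = 3.827 h.
Half-life 34.1 h → k = ln 2 / 34.1 = 0.02033 h⁻¹ = 0.4878 d⁻¹.
Decay over the reach: 10.38·exp(−kt) = 10.38·0.9252 = 9.608 mg/L.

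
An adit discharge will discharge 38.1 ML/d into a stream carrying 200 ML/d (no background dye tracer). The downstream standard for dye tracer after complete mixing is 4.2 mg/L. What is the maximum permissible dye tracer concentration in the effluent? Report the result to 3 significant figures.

26.2 mg/L

At the limit, (Qr·Cr + Qe·Cₑ)/(Qr + Qe) = 4.2:
Cₑ = (238.1·4.2 − 200.0·0) / 38.10 = 26.25 mg/L.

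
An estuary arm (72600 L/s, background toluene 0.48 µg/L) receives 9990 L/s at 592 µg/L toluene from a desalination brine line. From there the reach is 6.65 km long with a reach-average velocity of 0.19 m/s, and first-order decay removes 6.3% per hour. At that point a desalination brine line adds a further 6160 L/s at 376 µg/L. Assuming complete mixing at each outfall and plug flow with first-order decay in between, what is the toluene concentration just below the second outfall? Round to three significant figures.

After mixing, C = (72600·0.4800 + 9990·592.0) / 82590 = 5949000/82590 = 72.03 µg/L; combined flow 82590 L/s.
Travel time t = 6.65·1000 / 0.19 = 35000 s = 9.722 h.
6.3%/h lost → k = −ln(1 − 0.063) = 0.06507 h⁻¹.
First-order decay: C = 72.03·exp(−k·t) = 72.03·0.5312 = 38.26 µg/L.
At the second outfall, C = (82590·38.26 + 6160·376.0) / (82590 + 6160) = 61.70 µg/L.

61.7 µg/L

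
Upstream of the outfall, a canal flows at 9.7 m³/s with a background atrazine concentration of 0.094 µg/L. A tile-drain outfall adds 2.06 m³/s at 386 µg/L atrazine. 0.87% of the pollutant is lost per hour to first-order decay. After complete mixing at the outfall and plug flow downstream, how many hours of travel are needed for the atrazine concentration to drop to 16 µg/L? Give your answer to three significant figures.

Mixed concentration C = ΣQC/ΣQ = (9.700·0.09400 + 2.060·386.0) / 11.76 = 796.1/11.76 = 67.69 µg/L.
0.87%/h lost → k = −ln(1 − 0.0087) = 0.008738 h⁻¹.
67.69·exp(−k·t) = 16 → t = ln(67.69/16)/k = 594300 s = 165.1 h.

165 h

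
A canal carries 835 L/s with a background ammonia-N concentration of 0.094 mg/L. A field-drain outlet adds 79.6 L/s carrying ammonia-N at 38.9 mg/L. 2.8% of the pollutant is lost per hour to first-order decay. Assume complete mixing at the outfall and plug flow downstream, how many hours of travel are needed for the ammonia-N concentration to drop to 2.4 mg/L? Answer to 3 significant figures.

13.0 h

Flow-weighted average: C = (835.0·0.09400 + 79.60·38.90) / 914.6 = 3175/914.6 = 3.471 mg/L.
2.8%/h lost → k = −ln(1 − 0.028) = 0.02840 h⁻¹.
3.471·exp(−k·t) = 2.4 → t = ln(3.471/2.4)/k = 46790 s = 13.00 h.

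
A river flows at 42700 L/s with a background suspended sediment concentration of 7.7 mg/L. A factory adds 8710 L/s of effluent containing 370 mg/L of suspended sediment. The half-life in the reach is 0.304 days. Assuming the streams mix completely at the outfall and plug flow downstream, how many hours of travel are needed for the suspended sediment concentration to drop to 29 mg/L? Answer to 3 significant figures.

Mixed concentration C = ΣQC/ΣQ = (42700·7.700 + 8710·370.0) / 51410 = 3551000/51410 = 69.08 mg/L.
Half-life 0.304 d → k = ln 2 / 0.304 = 2.280 d⁻¹.
69.08·exp(−k·t) = 29 → t = ln(69.08/29)/k = 32890 s = 9.136 h.

9.14 h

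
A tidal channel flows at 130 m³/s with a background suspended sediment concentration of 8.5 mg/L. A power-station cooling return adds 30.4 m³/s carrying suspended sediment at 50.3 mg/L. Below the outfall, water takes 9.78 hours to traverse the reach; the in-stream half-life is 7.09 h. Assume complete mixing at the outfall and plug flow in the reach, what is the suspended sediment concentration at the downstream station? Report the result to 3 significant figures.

6.31 mg/L

Flow-weighted average: C = (130.0·8.500 + 30.40·50.30) / 160.4 = 2634/160.4 = 16.42 mg/L.
Half-life 7.09 h → k = ln 2 / 7.09 = 0.09776 h⁻¹ = 2.346 d⁻¹.
After decay, C = 16.42 × e^(−kt) = 16.42 × 0.3844 = 6.312 mg/L.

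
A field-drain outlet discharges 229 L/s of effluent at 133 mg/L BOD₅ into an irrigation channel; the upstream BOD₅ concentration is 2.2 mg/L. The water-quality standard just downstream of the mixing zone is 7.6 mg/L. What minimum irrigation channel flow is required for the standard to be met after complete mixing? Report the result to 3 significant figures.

5320 L/s

Set C_mix = 7.6: (Q·2.200 + 229.0·133.0) / (Q + 229.0) = 7.6
→ Q = 229.0·(133.0 − 7.6)/(7.6 − 2.200) = 5318 L/s.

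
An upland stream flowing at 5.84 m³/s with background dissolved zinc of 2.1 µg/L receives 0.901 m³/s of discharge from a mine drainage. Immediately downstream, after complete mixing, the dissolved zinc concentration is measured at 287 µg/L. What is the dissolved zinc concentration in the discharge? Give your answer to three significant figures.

Mass balance: 5.840·2.100 + 0.9010·Cₑ = 6.741·287.0
→ Cₑ = (6.741·287.0 − 5.840·2.100) / 0.9010 = 2134 µg/L.

2130 µg/L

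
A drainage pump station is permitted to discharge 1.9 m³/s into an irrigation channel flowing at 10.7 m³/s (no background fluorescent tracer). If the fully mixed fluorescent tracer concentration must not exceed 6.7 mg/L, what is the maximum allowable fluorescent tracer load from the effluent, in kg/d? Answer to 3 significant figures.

Mass balance at the limit: 10.70·0 + 1.900·Cₑ = 12.60·6.7 → Cₑ = 44.43 mg/L.
Load = 1.900 m³/s × 44.43 g/m³ × 86 400 s/d = 7294 kg/d.

7290 kg/d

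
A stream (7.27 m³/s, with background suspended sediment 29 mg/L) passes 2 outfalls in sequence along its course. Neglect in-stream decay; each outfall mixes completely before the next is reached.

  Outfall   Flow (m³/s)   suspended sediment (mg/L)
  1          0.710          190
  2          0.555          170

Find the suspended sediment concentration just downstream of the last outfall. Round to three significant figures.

51.6 mg/L

Below outfall 1: Q → 7.980 m³/s, C = (7.270·29.00 + 0.7100·190.0)/7.980 = 43.32 mg/L.
Below outfall 2: Q → 8.535 m³/s, C = (7.980·43.32 + 0.5550·170.0)/8.535 = 51.56 mg/L.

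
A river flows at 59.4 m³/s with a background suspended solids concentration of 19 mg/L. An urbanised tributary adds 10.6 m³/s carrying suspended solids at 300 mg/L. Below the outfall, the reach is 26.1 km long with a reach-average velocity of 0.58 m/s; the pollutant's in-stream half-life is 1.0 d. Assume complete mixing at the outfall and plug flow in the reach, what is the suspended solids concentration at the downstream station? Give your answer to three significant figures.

Mass balance: C = (59.40·19.00 + 10.60·300.0) / 70.00 = 4309/70.00 = 61.55 mg/L.
Travel time t = 26.1·1000 / 0.58 = 45000 s = 12.50 h.
Half-life 1.0 d → k = ln 2 / 1.0 = 0.6931 d⁻¹.
After decay, C = 61.55 × e^(−kt) = 61.55 × 0.6970 = 42.90 mg/L.

42.9 mg/L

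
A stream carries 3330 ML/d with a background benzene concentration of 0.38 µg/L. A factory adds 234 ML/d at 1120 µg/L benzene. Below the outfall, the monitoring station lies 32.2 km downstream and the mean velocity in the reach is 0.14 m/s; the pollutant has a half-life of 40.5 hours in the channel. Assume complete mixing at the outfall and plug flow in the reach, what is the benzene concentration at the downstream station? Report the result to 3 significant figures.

24.8 µg/L

Conservation of mass: C = (3330·0.3800 + 234.0·1120) / 3564 = 263300/3564 = 73.89 µg/L.
Travel time t = 32.2·1000 / 0.14 = 230000 s = 63.89 h.
Half-life 40.5 h → k = ln 2 / 40.5 = 0.01711 h⁻¹ = 0.4108 d⁻¹.
First-order decay: C = 73.89·exp(−k·t) = 73.89·0.3351 = 24.76 µg/L.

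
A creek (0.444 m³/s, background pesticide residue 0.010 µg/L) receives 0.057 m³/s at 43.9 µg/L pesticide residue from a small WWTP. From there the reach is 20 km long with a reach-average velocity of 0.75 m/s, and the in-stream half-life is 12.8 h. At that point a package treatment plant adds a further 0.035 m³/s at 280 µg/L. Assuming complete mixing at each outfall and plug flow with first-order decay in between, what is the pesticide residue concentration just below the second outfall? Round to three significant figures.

After mixing, C = (0.4440·0.01000 + 0.05700·43.90) / 0.5010 = 2.507/0.5010 = 5.003 µg/L; combined flow 0.5010 m³/s.
Travel time t = 20·1000 / 0.75 = 26670 s = 7.407 h.
Half-life 12.8 h → k = ln 2 / 12.8 = 0.05415 h⁻¹ = 1.300 d⁻¹.
Decay over the reach: 5.003·exp(−kt) = 5.003·0.6696 = 3.350 µg/L.
Second outfall: C = (0.5010·3.350 + 0.03500·280.0)/0.5360 = 21.41 µg/L.

21.4 µg/L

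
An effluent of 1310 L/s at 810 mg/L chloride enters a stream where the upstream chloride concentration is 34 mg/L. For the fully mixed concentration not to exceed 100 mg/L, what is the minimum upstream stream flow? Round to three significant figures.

14100 L/s

Set C_mix = 100: (Q·34.00 + 1310·810.0) / (Q + 1310) = 100
→ Q = 1310·(810.0 − 100)/(100 − 34.00) = 14090 L/s.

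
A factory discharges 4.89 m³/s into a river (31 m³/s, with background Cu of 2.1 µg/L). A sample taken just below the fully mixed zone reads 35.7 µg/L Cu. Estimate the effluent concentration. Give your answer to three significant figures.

Mass balance: 31.00·2.100 + 4.890·Cₑ = 35.89·35.70
→ Cₑ = (35.89·35.70 − 31.00·2.100) / 4.890 = 248.7 µg/L.

249 µg/L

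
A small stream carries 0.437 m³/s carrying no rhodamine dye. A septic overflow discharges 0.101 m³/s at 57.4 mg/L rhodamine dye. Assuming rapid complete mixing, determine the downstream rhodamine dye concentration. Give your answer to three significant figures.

10.8 mg/L

After mixing, C = (0.4370·0 + 0.1010·57.40) / 0.5380 = 5.797/0.5380 = 10.78 mg/L.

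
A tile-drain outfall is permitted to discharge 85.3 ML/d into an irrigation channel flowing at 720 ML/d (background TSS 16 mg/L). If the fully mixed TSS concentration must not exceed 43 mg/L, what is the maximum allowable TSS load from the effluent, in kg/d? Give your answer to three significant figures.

23100 kg/d

Mass balance at the limit: 720.0·16.00 + 85.30·Cₑ = 805.3·43 → Cₑ = 270.9 mg/L.
85.30 ML/d = 0.9873 m³/s. Load = 0.9873 m³/s × 270.9 g/m³ × 86 400 s/d = 23110 kg/d.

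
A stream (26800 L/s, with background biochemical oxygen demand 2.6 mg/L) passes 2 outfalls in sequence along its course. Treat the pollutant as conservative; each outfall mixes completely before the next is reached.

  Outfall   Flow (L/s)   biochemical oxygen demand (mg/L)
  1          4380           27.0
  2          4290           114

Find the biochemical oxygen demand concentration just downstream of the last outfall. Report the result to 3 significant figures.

19.1 mg/L

After outfall 1: Q = 26800 + 4380 = 31180 L/s; C = (26800·2.600 + 4380·27.00)/31180 = 6.028 mg/L.
After outfall 2: Q = 31180 + 4290 = 35470 L/s; C = (31180·6.028 + 4290·114.0)/35470 = 19.09 mg/L.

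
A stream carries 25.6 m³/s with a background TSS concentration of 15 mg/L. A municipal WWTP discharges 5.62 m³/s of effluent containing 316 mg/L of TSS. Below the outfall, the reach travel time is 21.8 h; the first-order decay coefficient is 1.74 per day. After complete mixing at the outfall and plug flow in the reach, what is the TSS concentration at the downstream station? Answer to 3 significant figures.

14.2 mg/L

Conservation of mass: C = (25.60·15.00 + 5.620·316.0) / 31.22 = 2160/31.22 = 69.18 mg/L.
Applying C = C₀e^(−kt): 69.18 × 0.2059 = 14.24 mg/L.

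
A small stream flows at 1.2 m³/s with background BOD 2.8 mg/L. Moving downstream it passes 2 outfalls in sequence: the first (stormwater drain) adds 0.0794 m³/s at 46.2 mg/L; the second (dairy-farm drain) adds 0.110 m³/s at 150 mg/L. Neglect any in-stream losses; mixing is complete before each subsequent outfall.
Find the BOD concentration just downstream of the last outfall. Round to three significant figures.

Outfall 1: combined Q = 1.279 m³/s; C = (1.200·2.800 + 0.07940·46.20)/1.279 = 5.493 mg/L.
Outfall 2: combined Q = 1.389 m³/s; C = (1.279·5.493 + 0.1100·150.0)/1.389 = 16.93 mg/L.

16.9 mg/L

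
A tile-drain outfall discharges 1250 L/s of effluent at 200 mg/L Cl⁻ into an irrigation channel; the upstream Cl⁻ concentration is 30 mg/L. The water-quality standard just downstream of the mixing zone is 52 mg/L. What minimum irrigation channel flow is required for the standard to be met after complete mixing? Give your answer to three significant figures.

8410 L/s

Set C_mix = 52: (Q·30.00 + 1250·200.0) / (Q + 1250) = 52
→ Q = 1250·(200.0 − 52)/(52 − 30.00) = 8409 L/s.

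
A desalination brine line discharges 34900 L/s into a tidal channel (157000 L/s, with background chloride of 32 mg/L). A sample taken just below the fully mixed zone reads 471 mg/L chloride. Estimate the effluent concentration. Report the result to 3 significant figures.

Mass balance: 157000·32.00 + 34900·Cₑ = 191900·471.0
→ Cₑ = (191900·471.0 − 157000·32.00) / 34900 = 2446 mg/L.

2450 mg/L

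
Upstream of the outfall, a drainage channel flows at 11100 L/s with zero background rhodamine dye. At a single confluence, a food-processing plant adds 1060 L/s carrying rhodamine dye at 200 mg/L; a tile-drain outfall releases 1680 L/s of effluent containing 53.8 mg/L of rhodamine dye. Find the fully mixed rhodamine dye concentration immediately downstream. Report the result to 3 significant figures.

Flow-weighted average: C = (11100·0 + 1060·200.0 + 1680·53.80) / 13840 = 302400/13840 = 21.85 mg/L.

21.8 mg/L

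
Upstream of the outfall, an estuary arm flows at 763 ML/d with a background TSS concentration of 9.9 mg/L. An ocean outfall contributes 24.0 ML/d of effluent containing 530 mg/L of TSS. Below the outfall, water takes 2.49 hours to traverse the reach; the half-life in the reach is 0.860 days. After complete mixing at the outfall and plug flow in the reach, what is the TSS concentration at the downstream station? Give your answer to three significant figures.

Flow-weighted average: C = (763.0·9.900 + 24.00·530.0) / 787.0 = 20270/787.0 = 25.76 mg/L.
Half-life 0.860 d → k = ln 2 / 0.860 = 0.8060 d⁻¹.
First-order decay: C = 25.76·exp(−k·t) = 25.76·0.9198 = 23.69 mg/L.

23.7 mg/L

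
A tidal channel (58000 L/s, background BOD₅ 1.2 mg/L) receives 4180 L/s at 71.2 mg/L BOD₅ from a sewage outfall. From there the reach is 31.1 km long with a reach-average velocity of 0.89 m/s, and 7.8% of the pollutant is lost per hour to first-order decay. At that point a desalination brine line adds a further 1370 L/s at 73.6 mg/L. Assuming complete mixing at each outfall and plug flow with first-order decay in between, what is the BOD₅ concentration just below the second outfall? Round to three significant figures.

4.21 mg/L

After mixing, C = (58000·1.200 + 4180·71.20) / 62180 = 367200/62180 = 5.906 mg/L; combined flow 62180 L/s.
Travel time t = 31.1·1000 / 0.89 = 34940 s = 9.707 h.
7.8%/h lost → k = −ln(1 − 0.078) = 0.08121 h⁻¹.
After decay, C = 5.906 × e^(−kt) = 5.906 × 0.4546 = 2.685 mg/L.
At the second outfall, C = (62180·2.685 + 1370·73.60) / (62180 + 1370) = 4.214 mg/L.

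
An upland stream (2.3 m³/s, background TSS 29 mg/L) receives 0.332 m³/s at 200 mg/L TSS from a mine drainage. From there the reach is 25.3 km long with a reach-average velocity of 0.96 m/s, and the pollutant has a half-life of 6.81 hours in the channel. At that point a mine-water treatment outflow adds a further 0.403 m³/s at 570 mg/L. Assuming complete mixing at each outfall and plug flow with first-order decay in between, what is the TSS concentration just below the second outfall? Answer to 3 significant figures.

Mass balance: C = (2.300·29.00 + 0.3320·200.0) / 2.632 = 133.1/2.632 = 50.57 mg/L; combined flow 2.632 m³/s.
Travel time t = 25.3·1000 / 0.96 = 26350 s = 7.321 h.
Half-life 6.81 h → k = ln 2 / 6.81 = 0.1018 h⁻¹ = 2.443 d⁻¹.
After decay, C = 50.57 × e^(−kt) = 50.57 × 0.4747 = 24.00 mg/L.
Second outfall: C = (2.632·24.00 + 0.4030·570.0)/3.035 = 96.50 mg/L.

96.5 mg/L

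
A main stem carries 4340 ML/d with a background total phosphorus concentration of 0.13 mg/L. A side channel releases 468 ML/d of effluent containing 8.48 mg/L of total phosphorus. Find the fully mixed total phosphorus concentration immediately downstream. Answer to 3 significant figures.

Conservation of mass: C = (4340·0.1300 + 468.0·8.480) / 4808 = 4533/4808 = 0.9428 mg/L.

0.943 mg/L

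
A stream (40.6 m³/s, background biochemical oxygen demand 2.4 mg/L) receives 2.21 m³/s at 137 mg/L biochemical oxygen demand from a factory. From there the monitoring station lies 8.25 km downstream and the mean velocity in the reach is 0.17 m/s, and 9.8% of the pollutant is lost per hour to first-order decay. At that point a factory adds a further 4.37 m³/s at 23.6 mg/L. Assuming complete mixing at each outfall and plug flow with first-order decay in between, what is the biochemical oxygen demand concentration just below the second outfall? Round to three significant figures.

4.30 mg/L

After mixing, C = (40.60·2.400 + 2.210·137.0) / 42.81 = 400.2/42.81 = 9.349 mg/L; combined flow 42.81 m³/s.
Travel time t = 8.25·1000 / 0.17 = 48530 s = 13.48 h.
9.8%/h lost → k = −ln(1 − 0.098) = 0.1031 h⁻¹.
Applying C = C₀e^(−kt): 9.349 × 0.2490 = 2.328 mg/L.
Second outfall: C = (42.81·2.328 + 4.370·23.60)/47.18 = 4.298 mg/L.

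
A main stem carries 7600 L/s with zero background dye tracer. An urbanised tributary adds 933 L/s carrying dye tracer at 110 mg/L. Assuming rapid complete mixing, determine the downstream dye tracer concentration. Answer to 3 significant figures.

12.0 mg/L

After mixing, C = (7600·0 + 933.0·110.0) / 8533 = 102600/8533 = 12.03 mg/L.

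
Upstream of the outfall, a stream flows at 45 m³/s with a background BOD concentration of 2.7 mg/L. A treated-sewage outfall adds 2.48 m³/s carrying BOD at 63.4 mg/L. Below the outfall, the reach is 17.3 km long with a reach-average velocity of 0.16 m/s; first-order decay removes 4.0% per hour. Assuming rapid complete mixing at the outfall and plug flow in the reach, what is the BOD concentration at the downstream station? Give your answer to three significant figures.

Mass balance: C = (45.00·2.700 + 2.480·63.40) / 47.48 = 278.7/47.48 = 5.871 mg/L.
Travel time t = 17.3·1000 / 0.16 = 108100 s = 30.03 h.
4.0%/h lost → k = −ln(1 − 0.04) = 0.04082 h⁻¹.
First-order decay: C = 5.871·exp(−k·t) = 5.871·0.2934 = 1.723 mg/L.

1.72 mg/L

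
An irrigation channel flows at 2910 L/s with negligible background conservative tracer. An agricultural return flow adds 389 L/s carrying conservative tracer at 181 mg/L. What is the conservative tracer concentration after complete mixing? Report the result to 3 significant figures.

21.3 mg/L

After mixing, C = (2910·0 + 389.0·181.0) / 3299 = 70410/3299 = 21.34 mg/L.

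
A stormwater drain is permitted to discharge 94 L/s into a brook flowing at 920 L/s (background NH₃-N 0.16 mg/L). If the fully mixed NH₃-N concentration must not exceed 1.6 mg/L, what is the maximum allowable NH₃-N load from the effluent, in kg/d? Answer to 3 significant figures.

Mass balance at the limit: 920.0·0.1600 + 94.00·Cₑ = 1014·1.6 → Cₑ = 15.69 mg/L.
94.00 L/s = 0.09400 m³/s. Load = 0.09400 m³/s × 15.69 g/m³ × 86 400 s/d = 127.5 kg/d.

127 kg/d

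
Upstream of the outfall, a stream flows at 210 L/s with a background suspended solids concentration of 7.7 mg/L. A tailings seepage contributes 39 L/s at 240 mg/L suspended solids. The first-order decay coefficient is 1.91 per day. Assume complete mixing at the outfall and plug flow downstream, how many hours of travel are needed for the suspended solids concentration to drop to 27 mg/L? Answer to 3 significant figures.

Flow-weighted average: C = (210.0·7.700 + 39.00·240.0) / 249.0 = 10980/249.0 = 44.08 mg/L.
44.08·exp(−k·t) = 27 → t = ln(44.08/27)/k = 22180 s = 6.160 h.

6.16 h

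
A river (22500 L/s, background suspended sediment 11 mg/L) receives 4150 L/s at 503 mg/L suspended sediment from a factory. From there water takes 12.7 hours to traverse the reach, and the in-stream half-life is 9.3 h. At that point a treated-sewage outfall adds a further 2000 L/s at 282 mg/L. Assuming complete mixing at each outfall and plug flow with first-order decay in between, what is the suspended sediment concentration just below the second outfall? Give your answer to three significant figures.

Conservation of mass: C = (22500·11.00 + 4150·503.0) / 26650 = 2335000/26650 = 87.62 mg/L; combined flow 26650 L/s.
Half-life 9.3 h → k = ln 2 / 9.3 = 0.07453 h⁻¹ = 1.789 d⁻¹.
After decay, C = 87.62 × e^(−kt) = 87.62 × 0.3881 = 34.00 mg/L.
At the second outfall, C = (26650·34.00 + 2000·282.0) / (26650 + 2000) = 51.31 mg/L.

51.3 mg/L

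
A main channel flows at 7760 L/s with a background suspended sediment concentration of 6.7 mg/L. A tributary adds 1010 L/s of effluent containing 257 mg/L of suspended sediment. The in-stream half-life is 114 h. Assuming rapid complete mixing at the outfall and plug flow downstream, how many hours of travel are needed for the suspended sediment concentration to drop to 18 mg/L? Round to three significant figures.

112 h

Mass balance: C = (7760·6.700 + 1010·257.0) / 8770 = 311600/8770 = 35.53 mg/L.
Half-life 114 h → k = ln 2 / 114 = 0.006080 h⁻¹ = 0.1459 d⁻¹.
35.53·exp(−k·t) = 18 → t = ln(35.53/18)/k = 402600 s = 111.8 h.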